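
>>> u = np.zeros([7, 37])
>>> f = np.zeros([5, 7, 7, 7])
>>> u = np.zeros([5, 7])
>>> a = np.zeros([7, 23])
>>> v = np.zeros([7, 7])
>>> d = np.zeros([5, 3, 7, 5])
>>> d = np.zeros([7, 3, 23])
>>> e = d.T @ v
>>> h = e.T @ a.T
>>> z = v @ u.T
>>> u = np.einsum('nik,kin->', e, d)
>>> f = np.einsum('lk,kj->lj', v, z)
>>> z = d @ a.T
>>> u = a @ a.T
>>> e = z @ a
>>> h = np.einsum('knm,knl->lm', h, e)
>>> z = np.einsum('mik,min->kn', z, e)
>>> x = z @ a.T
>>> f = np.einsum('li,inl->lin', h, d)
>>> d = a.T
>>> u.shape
(7, 7)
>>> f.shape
(23, 7, 3)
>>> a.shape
(7, 23)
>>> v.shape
(7, 7)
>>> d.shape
(23, 7)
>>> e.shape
(7, 3, 23)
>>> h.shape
(23, 7)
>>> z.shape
(7, 23)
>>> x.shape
(7, 7)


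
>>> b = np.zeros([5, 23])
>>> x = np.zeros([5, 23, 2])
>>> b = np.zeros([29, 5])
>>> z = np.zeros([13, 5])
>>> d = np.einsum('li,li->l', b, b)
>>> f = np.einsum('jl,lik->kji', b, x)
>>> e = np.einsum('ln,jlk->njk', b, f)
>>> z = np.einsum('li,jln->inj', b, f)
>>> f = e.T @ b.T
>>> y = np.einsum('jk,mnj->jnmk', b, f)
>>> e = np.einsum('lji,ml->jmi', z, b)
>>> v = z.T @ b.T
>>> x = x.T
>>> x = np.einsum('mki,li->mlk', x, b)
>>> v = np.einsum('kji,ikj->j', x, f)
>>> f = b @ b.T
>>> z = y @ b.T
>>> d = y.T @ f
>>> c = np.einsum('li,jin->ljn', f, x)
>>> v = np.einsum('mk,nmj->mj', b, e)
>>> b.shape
(29, 5)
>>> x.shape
(2, 29, 23)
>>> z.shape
(29, 2, 23, 29)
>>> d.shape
(5, 23, 2, 29)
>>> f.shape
(29, 29)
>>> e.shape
(23, 29, 2)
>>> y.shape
(29, 2, 23, 5)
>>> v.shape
(29, 2)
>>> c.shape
(29, 2, 23)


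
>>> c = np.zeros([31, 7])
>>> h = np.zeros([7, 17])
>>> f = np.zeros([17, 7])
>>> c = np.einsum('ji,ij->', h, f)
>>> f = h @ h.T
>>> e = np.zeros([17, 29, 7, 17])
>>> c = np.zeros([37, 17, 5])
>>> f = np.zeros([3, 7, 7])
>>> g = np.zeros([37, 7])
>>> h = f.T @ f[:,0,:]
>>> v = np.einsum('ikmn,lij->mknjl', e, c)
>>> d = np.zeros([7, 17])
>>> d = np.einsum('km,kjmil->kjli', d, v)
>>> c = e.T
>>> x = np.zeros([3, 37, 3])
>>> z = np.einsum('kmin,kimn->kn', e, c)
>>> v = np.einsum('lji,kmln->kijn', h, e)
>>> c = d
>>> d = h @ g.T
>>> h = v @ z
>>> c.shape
(7, 29, 37, 5)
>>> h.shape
(17, 7, 7, 17)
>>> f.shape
(3, 7, 7)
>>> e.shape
(17, 29, 7, 17)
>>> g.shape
(37, 7)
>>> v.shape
(17, 7, 7, 17)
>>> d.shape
(7, 7, 37)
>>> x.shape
(3, 37, 3)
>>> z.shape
(17, 17)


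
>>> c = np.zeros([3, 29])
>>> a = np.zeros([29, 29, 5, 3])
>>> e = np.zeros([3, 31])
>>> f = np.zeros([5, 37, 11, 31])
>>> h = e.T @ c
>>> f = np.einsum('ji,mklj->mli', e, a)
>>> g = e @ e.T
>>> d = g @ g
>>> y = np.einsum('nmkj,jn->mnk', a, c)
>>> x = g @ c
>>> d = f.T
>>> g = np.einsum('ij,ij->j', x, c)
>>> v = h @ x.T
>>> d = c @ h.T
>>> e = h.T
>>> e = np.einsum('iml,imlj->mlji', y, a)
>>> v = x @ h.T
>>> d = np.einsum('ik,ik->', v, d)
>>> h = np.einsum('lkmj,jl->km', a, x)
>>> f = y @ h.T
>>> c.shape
(3, 29)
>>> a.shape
(29, 29, 5, 3)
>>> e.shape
(29, 5, 3, 29)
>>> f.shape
(29, 29, 29)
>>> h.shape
(29, 5)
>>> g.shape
(29,)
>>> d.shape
()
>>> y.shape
(29, 29, 5)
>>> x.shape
(3, 29)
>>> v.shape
(3, 31)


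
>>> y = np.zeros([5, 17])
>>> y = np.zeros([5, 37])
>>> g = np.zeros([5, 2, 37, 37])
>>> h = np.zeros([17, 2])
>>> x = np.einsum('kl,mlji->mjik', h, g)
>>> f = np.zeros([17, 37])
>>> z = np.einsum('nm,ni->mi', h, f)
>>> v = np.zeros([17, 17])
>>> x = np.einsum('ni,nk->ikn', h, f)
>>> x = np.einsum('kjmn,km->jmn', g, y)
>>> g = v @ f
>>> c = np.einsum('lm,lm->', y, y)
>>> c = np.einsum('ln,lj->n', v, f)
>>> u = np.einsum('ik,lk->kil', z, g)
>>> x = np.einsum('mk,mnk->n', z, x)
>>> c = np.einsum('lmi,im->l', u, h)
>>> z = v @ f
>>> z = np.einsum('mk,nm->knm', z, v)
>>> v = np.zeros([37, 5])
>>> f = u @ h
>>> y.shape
(5, 37)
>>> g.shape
(17, 37)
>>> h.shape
(17, 2)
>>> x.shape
(37,)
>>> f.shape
(37, 2, 2)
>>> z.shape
(37, 17, 17)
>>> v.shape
(37, 5)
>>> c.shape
(37,)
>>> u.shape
(37, 2, 17)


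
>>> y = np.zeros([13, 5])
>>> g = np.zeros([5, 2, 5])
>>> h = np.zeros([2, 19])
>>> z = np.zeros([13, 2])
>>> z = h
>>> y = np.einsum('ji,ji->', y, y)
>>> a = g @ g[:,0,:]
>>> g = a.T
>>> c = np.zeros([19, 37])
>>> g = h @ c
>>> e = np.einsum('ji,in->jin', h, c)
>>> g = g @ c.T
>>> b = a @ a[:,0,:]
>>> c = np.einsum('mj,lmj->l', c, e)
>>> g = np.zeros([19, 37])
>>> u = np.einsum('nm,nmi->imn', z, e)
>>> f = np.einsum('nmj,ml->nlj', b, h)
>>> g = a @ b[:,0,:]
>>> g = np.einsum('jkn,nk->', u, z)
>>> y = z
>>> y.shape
(2, 19)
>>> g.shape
()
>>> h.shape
(2, 19)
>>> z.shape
(2, 19)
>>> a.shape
(5, 2, 5)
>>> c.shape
(2,)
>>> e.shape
(2, 19, 37)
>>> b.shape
(5, 2, 5)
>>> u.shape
(37, 19, 2)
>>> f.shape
(5, 19, 5)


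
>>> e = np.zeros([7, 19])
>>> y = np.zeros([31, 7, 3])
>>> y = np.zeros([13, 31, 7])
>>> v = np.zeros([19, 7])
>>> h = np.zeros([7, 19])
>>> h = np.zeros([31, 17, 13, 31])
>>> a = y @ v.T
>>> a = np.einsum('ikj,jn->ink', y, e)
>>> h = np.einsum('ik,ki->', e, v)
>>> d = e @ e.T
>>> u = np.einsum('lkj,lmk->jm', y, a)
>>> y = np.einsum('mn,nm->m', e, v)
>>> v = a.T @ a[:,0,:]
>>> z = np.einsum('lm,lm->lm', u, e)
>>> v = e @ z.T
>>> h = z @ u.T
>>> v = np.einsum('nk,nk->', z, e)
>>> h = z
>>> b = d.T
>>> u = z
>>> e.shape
(7, 19)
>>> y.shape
(7,)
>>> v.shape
()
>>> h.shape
(7, 19)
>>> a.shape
(13, 19, 31)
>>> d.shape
(7, 7)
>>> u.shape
(7, 19)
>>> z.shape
(7, 19)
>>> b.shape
(7, 7)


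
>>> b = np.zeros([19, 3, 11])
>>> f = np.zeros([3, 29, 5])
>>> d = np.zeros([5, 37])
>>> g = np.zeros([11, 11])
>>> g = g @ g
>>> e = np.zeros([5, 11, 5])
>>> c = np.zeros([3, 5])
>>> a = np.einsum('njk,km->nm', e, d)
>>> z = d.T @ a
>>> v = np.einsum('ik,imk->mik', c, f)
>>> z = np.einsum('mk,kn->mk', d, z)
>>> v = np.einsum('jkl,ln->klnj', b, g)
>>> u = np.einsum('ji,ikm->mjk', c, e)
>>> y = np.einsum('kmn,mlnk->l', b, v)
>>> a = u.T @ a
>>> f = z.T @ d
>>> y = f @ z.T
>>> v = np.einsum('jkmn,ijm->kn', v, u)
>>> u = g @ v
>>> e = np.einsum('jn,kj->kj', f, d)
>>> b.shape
(19, 3, 11)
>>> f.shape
(37, 37)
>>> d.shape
(5, 37)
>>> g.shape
(11, 11)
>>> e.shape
(5, 37)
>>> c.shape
(3, 5)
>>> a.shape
(11, 3, 37)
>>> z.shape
(5, 37)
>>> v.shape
(11, 19)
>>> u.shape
(11, 19)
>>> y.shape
(37, 5)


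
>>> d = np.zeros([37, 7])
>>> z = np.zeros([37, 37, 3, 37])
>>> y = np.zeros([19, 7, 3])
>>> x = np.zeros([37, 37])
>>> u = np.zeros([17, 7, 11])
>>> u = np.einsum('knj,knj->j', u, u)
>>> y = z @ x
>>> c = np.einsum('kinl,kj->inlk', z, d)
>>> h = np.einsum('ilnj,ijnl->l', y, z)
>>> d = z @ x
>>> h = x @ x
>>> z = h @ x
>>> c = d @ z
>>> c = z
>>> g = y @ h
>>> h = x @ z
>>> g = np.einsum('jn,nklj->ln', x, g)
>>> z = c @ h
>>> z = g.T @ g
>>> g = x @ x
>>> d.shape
(37, 37, 3, 37)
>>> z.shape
(37, 37)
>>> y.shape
(37, 37, 3, 37)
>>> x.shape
(37, 37)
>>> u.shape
(11,)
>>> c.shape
(37, 37)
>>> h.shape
(37, 37)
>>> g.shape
(37, 37)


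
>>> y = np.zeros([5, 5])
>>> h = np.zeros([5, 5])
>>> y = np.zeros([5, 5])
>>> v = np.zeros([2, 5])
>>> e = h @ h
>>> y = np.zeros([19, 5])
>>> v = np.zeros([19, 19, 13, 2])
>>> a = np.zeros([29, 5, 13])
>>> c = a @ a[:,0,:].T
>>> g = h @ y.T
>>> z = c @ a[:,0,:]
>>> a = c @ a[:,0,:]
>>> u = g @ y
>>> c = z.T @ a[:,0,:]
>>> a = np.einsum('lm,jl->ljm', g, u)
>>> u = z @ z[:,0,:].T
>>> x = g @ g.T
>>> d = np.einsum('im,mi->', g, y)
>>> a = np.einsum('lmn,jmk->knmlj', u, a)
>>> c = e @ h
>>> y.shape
(19, 5)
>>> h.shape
(5, 5)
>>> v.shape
(19, 19, 13, 2)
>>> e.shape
(5, 5)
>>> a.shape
(19, 29, 5, 29, 5)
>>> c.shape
(5, 5)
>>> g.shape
(5, 19)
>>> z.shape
(29, 5, 13)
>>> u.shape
(29, 5, 29)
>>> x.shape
(5, 5)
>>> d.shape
()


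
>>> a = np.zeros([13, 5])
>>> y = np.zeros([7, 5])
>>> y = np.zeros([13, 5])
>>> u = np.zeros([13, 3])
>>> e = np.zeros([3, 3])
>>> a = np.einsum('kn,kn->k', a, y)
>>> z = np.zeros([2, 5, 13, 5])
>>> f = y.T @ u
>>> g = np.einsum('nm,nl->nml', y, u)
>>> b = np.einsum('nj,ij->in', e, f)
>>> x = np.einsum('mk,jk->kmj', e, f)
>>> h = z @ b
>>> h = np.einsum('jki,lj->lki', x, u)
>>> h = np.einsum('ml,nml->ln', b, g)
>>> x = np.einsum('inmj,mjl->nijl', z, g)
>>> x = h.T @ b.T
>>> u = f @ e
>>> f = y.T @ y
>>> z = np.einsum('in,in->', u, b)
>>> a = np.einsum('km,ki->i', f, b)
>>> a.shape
(3,)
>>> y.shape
(13, 5)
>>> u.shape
(5, 3)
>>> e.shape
(3, 3)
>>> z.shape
()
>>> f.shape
(5, 5)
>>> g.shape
(13, 5, 3)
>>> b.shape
(5, 3)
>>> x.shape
(13, 5)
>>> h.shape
(3, 13)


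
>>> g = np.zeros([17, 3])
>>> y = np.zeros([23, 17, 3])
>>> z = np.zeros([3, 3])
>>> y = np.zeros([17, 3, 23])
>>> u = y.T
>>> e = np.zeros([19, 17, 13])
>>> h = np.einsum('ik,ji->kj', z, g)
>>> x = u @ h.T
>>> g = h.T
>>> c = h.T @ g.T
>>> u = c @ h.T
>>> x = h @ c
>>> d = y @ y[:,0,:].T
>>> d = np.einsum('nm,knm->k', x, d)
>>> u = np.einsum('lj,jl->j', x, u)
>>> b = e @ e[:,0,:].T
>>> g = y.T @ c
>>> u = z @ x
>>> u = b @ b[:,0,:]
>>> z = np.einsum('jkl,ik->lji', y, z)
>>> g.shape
(23, 3, 17)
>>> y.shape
(17, 3, 23)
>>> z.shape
(23, 17, 3)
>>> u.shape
(19, 17, 19)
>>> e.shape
(19, 17, 13)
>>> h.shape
(3, 17)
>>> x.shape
(3, 17)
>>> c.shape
(17, 17)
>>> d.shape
(17,)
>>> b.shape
(19, 17, 19)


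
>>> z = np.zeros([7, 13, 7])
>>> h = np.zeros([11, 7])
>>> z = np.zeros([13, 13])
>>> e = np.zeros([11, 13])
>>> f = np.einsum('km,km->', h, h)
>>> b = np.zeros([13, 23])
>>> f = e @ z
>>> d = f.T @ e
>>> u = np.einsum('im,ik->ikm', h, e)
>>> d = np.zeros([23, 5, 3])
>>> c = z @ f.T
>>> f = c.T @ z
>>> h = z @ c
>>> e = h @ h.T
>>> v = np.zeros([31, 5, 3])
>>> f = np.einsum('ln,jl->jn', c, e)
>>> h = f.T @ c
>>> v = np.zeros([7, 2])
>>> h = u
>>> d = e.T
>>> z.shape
(13, 13)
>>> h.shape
(11, 13, 7)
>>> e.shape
(13, 13)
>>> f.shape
(13, 11)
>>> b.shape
(13, 23)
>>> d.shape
(13, 13)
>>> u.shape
(11, 13, 7)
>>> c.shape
(13, 11)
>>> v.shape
(7, 2)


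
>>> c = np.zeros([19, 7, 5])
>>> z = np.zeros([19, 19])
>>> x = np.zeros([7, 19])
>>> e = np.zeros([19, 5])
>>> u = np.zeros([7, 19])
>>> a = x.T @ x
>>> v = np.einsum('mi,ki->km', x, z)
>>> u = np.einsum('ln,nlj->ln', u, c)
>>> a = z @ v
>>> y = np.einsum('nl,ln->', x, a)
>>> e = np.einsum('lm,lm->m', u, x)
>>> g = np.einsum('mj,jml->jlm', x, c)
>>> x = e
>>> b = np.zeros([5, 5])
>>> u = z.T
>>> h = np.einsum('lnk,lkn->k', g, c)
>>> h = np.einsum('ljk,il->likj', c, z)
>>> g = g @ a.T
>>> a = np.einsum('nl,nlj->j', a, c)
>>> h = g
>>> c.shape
(19, 7, 5)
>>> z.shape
(19, 19)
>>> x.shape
(19,)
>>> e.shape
(19,)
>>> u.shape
(19, 19)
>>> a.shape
(5,)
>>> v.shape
(19, 7)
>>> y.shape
()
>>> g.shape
(19, 5, 19)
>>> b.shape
(5, 5)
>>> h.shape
(19, 5, 19)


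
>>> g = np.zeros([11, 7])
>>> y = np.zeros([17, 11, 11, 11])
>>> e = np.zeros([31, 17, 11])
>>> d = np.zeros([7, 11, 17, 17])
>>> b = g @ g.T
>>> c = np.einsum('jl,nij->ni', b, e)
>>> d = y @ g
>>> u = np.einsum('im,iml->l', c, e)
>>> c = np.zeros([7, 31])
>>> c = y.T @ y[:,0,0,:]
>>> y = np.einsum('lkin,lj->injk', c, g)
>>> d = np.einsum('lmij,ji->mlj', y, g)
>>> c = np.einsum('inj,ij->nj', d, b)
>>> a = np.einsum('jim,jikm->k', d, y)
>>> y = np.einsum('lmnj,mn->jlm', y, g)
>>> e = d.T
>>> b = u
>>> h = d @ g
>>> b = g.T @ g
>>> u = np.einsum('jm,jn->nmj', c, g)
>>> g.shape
(11, 7)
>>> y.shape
(11, 11, 11)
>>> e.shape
(11, 11, 11)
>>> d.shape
(11, 11, 11)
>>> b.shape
(7, 7)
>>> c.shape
(11, 11)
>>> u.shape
(7, 11, 11)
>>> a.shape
(7,)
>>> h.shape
(11, 11, 7)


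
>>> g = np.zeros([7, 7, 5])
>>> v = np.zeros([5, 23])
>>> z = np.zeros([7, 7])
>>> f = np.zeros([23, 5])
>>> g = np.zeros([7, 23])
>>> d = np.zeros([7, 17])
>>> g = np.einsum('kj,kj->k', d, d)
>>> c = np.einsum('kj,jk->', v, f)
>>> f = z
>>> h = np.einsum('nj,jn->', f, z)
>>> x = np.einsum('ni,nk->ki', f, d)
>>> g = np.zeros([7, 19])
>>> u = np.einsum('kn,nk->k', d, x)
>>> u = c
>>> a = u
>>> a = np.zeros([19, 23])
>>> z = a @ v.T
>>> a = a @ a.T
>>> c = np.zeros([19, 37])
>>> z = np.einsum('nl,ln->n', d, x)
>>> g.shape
(7, 19)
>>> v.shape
(5, 23)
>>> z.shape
(7,)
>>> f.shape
(7, 7)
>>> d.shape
(7, 17)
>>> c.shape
(19, 37)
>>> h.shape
()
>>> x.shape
(17, 7)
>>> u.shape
()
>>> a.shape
(19, 19)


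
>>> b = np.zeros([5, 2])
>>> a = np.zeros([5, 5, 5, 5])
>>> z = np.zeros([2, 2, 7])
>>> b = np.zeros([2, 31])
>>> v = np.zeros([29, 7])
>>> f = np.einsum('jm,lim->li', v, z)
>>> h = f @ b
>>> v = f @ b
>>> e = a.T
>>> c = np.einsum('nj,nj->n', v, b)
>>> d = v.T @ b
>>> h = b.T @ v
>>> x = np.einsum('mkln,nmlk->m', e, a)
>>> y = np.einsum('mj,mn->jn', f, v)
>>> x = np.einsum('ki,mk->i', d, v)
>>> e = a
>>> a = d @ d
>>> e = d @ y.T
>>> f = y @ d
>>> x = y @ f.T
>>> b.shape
(2, 31)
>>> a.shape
(31, 31)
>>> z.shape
(2, 2, 7)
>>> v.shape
(2, 31)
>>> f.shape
(2, 31)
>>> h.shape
(31, 31)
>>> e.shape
(31, 2)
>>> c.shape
(2,)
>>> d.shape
(31, 31)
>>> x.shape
(2, 2)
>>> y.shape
(2, 31)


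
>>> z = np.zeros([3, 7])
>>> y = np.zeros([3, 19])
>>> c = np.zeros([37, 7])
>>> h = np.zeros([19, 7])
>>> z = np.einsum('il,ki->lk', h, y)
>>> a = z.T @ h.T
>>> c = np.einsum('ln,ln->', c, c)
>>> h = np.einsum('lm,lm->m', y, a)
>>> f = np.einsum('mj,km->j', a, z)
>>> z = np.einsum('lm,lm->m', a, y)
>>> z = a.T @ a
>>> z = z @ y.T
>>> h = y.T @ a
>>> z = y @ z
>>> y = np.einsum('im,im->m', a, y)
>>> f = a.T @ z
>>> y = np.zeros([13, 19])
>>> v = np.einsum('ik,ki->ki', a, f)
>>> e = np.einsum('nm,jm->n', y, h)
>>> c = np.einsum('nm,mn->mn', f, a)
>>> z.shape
(3, 3)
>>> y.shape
(13, 19)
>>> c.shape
(3, 19)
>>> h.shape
(19, 19)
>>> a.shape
(3, 19)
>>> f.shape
(19, 3)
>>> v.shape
(19, 3)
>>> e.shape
(13,)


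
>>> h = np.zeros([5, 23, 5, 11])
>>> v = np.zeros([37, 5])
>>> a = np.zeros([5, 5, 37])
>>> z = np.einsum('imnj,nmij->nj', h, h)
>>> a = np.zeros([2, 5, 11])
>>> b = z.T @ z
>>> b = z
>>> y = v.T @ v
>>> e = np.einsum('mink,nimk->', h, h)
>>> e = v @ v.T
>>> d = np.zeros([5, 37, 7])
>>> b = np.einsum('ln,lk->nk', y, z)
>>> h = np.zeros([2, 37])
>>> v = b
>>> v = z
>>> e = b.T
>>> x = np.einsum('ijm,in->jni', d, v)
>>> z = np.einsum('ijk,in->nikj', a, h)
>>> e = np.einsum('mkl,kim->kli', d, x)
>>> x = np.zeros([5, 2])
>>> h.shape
(2, 37)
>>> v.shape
(5, 11)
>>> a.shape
(2, 5, 11)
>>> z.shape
(37, 2, 11, 5)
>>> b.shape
(5, 11)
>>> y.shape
(5, 5)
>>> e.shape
(37, 7, 11)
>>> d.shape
(5, 37, 7)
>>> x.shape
(5, 2)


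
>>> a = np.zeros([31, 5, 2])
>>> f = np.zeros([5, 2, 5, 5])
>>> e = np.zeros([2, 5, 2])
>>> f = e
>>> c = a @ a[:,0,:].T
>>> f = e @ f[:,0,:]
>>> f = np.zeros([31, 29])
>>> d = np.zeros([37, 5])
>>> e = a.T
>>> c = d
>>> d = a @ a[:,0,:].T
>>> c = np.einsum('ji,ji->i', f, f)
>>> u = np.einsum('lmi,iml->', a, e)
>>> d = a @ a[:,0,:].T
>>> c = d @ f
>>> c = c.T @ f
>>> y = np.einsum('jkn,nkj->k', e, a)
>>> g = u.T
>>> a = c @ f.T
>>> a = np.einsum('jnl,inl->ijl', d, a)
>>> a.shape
(29, 31, 31)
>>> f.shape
(31, 29)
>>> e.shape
(2, 5, 31)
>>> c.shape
(29, 5, 29)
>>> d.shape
(31, 5, 31)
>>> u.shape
()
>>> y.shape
(5,)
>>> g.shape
()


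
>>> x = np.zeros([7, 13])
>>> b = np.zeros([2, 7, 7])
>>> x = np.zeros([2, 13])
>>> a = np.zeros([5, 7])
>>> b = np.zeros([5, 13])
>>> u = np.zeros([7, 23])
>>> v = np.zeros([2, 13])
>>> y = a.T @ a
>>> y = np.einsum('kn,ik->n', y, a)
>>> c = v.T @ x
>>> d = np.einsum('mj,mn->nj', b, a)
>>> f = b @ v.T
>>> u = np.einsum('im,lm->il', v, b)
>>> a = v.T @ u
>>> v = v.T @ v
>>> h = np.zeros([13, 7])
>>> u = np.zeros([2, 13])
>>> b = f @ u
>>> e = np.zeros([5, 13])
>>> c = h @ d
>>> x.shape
(2, 13)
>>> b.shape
(5, 13)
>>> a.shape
(13, 5)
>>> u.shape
(2, 13)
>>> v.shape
(13, 13)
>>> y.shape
(7,)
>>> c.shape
(13, 13)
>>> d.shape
(7, 13)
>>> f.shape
(5, 2)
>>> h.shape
(13, 7)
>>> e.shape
(5, 13)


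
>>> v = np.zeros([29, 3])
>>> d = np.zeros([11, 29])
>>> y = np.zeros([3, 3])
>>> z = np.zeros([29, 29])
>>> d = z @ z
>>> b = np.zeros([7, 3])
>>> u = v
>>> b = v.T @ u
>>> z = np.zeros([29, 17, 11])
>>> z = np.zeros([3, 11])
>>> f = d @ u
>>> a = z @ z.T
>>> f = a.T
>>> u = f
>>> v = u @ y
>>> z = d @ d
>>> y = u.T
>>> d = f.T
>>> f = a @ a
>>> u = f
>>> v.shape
(3, 3)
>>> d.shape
(3, 3)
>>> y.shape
(3, 3)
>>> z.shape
(29, 29)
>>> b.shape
(3, 3)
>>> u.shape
(3, 3)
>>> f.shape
(3, 3)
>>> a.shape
(3, 3)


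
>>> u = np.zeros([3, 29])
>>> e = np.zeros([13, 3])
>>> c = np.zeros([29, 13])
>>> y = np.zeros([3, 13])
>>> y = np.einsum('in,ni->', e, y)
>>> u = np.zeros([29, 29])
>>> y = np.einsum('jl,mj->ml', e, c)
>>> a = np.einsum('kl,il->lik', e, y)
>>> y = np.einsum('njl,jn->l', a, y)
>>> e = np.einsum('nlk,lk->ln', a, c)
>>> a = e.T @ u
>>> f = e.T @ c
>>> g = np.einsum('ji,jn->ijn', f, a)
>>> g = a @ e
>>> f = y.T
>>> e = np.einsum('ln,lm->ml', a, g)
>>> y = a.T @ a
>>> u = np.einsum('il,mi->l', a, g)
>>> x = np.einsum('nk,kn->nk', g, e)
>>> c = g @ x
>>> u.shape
(29,)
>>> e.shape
(3, 3)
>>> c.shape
(3, 3)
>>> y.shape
(29, 29)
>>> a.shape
(3, 29)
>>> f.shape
(13,)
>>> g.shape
(3, 3)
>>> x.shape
(3, 3)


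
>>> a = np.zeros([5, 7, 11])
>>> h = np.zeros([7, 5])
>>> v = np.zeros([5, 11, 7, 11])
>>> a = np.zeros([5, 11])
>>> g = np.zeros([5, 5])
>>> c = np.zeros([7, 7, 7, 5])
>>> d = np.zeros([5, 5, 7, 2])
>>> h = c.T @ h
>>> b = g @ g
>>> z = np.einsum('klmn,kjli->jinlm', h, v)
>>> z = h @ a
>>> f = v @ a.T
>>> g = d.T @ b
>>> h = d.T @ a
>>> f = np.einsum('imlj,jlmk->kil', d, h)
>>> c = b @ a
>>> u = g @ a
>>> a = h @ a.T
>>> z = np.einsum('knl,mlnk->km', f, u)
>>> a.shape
(2, 7, 5, 5)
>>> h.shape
(2, 7, 5, 11)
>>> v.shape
(5, 11, 7, 11)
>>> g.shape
(2, 7, 5, 5)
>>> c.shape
(5, 11)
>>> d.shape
(5, 5, 7, 2)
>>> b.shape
(5, 5)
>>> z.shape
(11, 2)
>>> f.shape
(11, 5, 7)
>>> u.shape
(2, 7, 5, 11)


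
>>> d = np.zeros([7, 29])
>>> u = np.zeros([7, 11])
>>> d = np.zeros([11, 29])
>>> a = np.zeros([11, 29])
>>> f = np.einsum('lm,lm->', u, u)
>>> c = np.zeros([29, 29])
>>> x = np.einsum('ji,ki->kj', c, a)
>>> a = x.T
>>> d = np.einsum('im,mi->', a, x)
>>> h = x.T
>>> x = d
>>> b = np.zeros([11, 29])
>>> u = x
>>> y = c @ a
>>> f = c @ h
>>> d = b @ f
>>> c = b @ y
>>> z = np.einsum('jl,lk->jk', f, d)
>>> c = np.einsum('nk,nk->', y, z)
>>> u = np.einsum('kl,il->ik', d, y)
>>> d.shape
(11, 11)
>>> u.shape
(29, 11)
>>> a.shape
(29, 11)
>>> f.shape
(29, 11)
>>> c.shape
()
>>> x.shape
()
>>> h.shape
(29, 11)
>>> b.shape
(11, 29)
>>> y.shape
(29, 11)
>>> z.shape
(29, 11)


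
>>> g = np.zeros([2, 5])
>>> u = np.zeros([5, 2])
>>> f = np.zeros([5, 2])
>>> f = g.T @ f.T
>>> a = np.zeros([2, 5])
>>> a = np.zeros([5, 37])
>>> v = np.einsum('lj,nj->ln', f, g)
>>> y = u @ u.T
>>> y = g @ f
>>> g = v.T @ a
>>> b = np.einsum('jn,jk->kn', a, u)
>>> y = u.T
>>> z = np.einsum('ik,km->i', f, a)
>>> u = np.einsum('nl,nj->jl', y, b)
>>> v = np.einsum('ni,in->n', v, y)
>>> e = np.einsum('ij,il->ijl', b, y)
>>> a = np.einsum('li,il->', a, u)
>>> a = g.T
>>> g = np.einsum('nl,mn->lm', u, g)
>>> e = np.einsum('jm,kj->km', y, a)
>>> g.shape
(5, 2)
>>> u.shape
(37, 5)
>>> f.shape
(5, 5)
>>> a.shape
(37, 2)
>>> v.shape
(5,)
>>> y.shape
(2, 5)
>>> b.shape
(2, 37)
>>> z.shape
(5,)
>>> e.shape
(37, 5)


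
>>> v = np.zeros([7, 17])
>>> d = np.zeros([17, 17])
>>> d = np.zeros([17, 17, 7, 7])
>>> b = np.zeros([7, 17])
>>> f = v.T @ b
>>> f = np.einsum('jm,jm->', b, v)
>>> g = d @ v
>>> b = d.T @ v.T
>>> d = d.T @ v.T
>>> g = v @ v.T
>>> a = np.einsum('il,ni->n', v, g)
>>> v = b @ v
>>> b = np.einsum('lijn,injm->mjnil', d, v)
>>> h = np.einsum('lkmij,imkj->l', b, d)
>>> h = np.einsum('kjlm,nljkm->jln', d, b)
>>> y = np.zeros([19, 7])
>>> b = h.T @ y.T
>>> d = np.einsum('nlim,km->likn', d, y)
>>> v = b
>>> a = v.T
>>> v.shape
(17, 17, 19)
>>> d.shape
(7, 17, 19, 7)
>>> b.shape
(17, 17, 19)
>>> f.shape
()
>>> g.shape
(7, 7)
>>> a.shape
(19, 17, 17)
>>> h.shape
(7, 17, 17)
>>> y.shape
(19, 7)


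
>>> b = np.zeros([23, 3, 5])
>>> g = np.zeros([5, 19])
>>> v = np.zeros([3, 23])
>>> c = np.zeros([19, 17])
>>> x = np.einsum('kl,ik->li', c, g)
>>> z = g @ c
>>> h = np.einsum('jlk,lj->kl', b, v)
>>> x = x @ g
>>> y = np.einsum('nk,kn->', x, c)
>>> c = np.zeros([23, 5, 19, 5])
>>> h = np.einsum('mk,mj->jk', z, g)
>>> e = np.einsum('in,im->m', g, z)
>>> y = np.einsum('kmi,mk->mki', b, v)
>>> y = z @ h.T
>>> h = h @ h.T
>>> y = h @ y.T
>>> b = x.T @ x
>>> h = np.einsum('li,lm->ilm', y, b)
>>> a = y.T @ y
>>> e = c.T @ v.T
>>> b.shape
(19, 19)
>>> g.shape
(5, 19)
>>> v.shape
(3, 23)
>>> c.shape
(23, 5, 19, 5)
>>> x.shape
(17, 19)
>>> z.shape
(5, 17)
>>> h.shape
(5, 19, 19)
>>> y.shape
(19, 5)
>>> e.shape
(5, 19, 5, 3)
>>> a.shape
(5, 5)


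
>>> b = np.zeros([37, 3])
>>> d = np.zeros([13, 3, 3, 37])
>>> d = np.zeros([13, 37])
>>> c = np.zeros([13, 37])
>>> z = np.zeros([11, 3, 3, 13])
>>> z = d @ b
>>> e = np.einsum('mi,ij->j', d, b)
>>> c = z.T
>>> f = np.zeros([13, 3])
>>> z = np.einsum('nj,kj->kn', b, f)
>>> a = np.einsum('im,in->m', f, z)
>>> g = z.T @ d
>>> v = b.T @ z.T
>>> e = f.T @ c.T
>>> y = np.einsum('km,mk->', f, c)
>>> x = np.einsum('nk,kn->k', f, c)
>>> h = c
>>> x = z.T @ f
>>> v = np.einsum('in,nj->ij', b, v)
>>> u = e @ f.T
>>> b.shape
(37, 3)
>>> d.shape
(13, 37)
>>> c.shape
(3, 13)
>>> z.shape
(13, 37)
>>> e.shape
(3, 3)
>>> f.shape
(13, 3)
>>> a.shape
(3,)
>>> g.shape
(37, 37)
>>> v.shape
(37, 13)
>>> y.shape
()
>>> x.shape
(37, 3)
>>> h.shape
(3, 13)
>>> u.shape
(3, 13)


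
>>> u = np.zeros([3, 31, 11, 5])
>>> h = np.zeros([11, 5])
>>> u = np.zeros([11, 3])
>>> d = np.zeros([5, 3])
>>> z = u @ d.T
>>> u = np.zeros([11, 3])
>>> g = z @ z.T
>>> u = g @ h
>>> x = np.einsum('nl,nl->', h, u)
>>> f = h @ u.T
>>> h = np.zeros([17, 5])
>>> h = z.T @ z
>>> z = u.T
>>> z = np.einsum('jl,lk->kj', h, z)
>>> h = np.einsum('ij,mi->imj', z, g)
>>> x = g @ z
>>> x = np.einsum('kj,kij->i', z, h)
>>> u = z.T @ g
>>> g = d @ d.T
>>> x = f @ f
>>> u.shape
(5, 11)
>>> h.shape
(11, 11, 5)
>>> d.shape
(5, 3)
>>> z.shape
(11, 5)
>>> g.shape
(5, 5)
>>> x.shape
(11, 11)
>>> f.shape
(11, 11)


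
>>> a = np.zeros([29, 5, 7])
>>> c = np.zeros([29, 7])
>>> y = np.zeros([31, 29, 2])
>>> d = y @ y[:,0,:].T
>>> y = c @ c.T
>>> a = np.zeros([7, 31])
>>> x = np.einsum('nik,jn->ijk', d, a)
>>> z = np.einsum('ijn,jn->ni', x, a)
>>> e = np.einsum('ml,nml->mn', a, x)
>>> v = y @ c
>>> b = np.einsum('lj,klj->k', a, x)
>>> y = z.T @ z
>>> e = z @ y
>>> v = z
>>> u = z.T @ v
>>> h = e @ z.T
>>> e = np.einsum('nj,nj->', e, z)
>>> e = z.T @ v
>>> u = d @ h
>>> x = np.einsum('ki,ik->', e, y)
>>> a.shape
(7, 31)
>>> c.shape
(29, 7)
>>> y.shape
(29, 29)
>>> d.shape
(31, 29, 31)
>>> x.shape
()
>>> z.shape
(31, 29)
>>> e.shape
(29, 29)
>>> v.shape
(31, 29)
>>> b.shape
(29,)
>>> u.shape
(31, 29, 31)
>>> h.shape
(31, 31)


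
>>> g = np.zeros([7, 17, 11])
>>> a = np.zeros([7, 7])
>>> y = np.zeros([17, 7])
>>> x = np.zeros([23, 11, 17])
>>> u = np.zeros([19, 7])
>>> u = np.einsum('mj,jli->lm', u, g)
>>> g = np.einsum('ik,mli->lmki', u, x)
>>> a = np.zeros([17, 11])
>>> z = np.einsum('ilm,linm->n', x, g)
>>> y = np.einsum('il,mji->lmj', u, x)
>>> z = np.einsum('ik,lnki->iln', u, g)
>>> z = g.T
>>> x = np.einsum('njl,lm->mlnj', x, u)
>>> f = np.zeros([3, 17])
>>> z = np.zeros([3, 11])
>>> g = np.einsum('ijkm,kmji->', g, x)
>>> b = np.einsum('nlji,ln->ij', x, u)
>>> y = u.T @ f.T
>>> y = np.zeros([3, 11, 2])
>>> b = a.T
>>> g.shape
()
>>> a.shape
(17, 11)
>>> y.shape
(3, 11, 2)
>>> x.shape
(19, 17, 23, 11)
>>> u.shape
(17, 19)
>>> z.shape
(3, 11)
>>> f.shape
(3, 17)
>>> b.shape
(11, 17)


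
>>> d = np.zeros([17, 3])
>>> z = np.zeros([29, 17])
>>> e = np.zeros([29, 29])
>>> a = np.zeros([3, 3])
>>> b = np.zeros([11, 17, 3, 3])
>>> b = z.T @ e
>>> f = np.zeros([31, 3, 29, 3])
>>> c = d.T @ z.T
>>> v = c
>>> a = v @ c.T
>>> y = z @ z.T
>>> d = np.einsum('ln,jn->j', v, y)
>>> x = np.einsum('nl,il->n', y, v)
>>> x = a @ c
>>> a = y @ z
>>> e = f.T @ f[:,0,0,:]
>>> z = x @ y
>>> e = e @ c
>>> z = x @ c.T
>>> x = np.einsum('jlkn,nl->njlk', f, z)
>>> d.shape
(29,)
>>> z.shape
(3, 3)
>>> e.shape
(3, 29, 3, 29)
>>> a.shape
(29, 17)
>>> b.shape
(17, 29)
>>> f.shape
(31, 3, 29, 3)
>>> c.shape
(3, 29)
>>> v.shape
(3, 29)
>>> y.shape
(29, 29)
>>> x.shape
(3, 31, 3, 29)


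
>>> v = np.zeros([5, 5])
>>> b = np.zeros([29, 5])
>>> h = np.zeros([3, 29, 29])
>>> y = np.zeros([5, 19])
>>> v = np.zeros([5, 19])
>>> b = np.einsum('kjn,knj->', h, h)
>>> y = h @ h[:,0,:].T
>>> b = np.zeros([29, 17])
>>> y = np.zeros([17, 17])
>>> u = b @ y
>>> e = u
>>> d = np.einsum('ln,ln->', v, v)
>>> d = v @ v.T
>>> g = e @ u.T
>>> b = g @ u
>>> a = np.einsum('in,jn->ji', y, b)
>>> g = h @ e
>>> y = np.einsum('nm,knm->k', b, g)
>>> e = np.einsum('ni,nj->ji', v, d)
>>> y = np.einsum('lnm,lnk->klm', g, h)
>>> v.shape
(5, 19)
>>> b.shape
(29, 17)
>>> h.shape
(3, 29, 29)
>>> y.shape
(29, 3, 17)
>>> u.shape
(29, 17)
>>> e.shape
(5, 19)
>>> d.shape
(5, 5)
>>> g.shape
(3, 29, 17)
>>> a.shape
(29, 17)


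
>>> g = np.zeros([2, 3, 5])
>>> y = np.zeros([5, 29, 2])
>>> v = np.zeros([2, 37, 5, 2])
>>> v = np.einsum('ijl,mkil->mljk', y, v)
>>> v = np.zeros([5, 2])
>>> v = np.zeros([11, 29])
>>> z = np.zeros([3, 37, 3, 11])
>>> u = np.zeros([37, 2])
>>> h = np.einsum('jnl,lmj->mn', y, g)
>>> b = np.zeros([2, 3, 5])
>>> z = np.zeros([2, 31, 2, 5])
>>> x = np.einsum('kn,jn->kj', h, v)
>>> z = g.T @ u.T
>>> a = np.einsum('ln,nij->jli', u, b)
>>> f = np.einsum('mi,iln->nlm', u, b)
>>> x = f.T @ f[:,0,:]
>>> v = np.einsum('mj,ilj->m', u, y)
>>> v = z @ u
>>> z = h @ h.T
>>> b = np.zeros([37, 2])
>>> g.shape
(2, 3, 5)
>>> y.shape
(5, 29, 2)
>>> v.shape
(5, 3, 2)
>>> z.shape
(3, 3)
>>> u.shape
(37, 2)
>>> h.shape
(3, 29)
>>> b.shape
(37, 2)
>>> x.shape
(37, 3, 37)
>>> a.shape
(5, 37, 3)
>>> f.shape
(5, 3, 37)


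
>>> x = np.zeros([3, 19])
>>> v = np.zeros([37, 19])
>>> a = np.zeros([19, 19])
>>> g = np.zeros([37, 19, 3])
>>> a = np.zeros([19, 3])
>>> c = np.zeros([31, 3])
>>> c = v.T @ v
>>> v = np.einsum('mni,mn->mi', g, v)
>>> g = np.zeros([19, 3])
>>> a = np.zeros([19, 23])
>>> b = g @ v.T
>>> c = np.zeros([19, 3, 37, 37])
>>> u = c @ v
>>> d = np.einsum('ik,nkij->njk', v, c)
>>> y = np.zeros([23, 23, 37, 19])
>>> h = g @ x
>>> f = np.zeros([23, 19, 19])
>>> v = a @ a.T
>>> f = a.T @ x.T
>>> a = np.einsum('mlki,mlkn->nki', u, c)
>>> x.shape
(3, 19)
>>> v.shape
(19, 19)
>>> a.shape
(37, 37, 3)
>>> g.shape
(19, 3)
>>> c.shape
(19, 3, 37, 37)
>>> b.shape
(19, 37)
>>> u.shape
(19, 3, 37, 3)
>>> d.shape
(19, 37, 3)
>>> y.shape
(23, 23, 37, 19)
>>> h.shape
(19, 19)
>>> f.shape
(23, 3)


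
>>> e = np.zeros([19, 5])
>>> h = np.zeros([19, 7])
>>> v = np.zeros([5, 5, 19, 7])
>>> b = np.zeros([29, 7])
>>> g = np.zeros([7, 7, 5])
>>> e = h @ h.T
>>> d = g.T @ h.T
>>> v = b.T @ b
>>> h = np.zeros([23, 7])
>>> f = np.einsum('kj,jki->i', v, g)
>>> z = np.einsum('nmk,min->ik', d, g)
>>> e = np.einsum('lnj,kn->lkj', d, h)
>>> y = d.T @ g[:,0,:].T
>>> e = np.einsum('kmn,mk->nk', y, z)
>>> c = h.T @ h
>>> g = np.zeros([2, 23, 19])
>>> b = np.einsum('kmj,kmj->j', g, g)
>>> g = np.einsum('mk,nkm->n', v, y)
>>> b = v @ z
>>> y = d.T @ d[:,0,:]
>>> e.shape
(7, 19)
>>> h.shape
(23, 7)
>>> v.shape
(7, 7)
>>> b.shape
(7, 19)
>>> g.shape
(19,)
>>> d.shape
(5, 7, 19)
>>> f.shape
(5,)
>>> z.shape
(7, 19)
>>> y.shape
(19, 7, 19)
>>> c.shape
(7, 7)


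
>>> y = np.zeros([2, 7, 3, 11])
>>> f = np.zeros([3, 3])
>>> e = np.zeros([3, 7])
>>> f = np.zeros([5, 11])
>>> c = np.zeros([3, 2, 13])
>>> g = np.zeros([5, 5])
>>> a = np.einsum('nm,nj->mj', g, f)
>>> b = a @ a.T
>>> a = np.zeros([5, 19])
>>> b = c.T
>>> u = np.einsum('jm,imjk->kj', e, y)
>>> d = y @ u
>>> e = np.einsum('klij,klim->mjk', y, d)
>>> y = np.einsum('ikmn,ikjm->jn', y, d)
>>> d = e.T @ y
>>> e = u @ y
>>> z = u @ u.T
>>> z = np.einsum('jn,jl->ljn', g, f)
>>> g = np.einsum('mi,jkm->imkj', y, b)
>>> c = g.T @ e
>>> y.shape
(3, 11)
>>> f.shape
(5, 11)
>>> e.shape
(11, 11)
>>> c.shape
(13, 2, 3, 11)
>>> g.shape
(11, 3, 2, 13)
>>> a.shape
(5, 19)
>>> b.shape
(13, 2, 3)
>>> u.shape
(11, 3)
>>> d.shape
(2, 11, 11)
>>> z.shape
(11, 5, 5)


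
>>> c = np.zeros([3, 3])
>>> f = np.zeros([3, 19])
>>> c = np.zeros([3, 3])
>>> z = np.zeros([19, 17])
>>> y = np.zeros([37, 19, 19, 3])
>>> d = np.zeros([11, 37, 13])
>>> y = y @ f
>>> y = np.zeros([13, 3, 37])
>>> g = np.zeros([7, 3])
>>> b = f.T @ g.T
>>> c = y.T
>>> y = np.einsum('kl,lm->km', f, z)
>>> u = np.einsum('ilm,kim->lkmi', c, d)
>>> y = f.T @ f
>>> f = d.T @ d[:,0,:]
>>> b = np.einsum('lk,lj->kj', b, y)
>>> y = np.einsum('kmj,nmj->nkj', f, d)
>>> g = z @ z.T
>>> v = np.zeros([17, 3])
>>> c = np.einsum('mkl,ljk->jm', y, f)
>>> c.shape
(37, 11)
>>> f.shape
(13, 37, 13)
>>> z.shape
(19, 17)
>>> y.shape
(11, 13, 13)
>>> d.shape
(11, 37, 13)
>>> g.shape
(19, 19)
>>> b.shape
(7, 19)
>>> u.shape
(3, 11, 13, 37)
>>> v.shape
(17, 3)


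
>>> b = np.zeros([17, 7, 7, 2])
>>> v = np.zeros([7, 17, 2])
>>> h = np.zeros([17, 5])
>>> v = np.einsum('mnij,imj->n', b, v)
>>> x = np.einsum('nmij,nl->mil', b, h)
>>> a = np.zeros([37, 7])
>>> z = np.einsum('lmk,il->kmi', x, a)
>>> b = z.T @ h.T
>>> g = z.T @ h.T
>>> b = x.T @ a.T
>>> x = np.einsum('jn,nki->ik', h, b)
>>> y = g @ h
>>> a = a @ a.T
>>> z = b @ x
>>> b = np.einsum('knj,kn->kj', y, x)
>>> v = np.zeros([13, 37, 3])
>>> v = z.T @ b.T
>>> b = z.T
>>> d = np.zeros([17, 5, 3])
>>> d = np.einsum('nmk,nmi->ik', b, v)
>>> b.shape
(7, 7, 5)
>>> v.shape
(7, 7, 37)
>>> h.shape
(17, 5)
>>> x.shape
(37, 7)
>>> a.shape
(37, 37)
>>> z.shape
(5, 7, 7)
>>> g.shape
(37, 7, 17)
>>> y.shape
(37, 7, 5)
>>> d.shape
(37, 5)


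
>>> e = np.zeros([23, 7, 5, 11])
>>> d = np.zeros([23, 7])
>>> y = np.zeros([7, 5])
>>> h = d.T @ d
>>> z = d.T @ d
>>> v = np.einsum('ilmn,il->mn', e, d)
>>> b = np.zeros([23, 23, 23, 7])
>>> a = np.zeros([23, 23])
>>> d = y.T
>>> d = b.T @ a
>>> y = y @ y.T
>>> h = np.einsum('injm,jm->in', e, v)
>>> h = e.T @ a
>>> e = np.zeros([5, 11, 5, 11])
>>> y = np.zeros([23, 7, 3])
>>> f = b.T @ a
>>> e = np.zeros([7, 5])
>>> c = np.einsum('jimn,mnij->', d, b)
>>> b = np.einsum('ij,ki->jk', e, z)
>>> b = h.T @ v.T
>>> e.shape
(7, 5)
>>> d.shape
(7, 23, 23, 23)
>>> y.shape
(23, 7, 3)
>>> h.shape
(11, 5, 7, 23)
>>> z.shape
(7, 7)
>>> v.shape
(5, 11)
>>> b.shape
(23, 7, 5, 5)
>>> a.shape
(23, 23)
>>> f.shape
(7, 23, 23, 23)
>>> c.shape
()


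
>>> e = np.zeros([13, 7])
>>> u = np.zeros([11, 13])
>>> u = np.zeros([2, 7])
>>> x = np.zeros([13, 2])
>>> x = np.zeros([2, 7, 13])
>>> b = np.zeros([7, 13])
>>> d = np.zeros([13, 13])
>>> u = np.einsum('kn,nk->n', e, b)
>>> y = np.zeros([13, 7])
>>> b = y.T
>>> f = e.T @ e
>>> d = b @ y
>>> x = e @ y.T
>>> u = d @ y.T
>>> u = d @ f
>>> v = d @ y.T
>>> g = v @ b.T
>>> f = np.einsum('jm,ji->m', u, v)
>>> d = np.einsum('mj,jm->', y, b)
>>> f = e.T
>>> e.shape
(13, 7)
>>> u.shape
(7, 7)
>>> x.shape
(13, 13)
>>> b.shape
(7, 13)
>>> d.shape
()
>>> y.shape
(13, 7)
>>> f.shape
(7, 13)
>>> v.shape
(7, 13)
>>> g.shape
(7, 7)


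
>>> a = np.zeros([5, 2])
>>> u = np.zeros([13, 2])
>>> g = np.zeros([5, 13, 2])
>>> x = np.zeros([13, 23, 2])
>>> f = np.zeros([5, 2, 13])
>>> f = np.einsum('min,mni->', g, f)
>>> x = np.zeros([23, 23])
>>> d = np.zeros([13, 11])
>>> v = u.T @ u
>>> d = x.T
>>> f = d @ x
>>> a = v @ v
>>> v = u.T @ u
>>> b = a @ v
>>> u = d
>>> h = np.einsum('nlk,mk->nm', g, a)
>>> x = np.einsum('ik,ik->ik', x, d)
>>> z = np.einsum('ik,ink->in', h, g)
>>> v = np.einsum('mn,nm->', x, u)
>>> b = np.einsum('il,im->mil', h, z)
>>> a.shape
(2, 2)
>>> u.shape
(23, 23)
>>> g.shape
(5, 13, 2)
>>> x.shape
(23, 23)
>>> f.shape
(23, 23)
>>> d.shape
(23, 23)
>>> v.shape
()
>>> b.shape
(13, 5, 2)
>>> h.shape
(5, 2)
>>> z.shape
(5, 13)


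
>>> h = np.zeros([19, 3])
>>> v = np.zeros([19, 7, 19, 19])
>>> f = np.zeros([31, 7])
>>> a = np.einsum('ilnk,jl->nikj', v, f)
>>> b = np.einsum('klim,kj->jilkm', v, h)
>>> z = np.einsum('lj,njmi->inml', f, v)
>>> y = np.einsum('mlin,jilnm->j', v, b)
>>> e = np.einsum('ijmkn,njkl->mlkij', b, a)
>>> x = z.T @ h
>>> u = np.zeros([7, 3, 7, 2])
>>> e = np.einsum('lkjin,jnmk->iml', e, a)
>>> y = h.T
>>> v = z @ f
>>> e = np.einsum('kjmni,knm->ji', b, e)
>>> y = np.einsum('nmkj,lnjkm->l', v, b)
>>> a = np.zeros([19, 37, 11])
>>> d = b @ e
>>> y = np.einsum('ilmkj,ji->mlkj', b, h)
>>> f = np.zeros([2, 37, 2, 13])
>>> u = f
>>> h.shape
(19, 3)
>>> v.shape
(19, 19, 19, 7)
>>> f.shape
(2, 37, 2, 13)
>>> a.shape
(19, 37, 11)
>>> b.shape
(3, 19, 7, 19, 19)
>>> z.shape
(19, 19, 19, 31)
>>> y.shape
(7, 19, 19, 19)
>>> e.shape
(19, 19)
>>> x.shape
(31, 19, 19, 3)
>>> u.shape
(2, 37, 2, 13)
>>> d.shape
(3, 19, 7, 19, 19)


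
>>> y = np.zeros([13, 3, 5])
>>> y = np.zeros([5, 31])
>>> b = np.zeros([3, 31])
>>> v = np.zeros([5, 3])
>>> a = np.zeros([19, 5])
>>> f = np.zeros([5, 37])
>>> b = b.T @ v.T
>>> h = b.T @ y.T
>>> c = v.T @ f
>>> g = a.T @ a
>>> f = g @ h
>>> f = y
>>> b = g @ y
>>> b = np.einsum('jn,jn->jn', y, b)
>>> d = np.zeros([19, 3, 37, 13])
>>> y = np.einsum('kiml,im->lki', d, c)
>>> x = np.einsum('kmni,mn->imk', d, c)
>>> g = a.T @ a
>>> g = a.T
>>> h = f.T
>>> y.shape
(13, 19, 3)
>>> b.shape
(5, 31)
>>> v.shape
(5, 3)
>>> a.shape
(19, 5)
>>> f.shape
(5, 31)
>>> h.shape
(31, 5)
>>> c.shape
(3, 37)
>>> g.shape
(5, 19)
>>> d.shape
(19, 3, 37, 13)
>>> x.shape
(13, 3, 19)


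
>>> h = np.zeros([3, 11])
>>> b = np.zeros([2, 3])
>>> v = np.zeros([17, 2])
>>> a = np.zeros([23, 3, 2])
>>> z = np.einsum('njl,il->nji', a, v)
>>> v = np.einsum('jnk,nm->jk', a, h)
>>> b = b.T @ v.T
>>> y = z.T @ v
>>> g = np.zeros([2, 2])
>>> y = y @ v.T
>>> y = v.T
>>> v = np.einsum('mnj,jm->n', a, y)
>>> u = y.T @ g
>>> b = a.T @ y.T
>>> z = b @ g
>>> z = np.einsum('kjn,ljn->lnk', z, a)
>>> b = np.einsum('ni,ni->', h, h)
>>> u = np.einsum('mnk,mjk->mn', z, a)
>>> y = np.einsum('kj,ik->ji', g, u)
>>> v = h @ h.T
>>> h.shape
(3, 11)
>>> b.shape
()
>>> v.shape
(3, 3)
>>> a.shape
(23, 3, 2)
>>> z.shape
(23, 2, 2)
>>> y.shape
(2, 23)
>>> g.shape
(2, 2)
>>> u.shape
(23, 2)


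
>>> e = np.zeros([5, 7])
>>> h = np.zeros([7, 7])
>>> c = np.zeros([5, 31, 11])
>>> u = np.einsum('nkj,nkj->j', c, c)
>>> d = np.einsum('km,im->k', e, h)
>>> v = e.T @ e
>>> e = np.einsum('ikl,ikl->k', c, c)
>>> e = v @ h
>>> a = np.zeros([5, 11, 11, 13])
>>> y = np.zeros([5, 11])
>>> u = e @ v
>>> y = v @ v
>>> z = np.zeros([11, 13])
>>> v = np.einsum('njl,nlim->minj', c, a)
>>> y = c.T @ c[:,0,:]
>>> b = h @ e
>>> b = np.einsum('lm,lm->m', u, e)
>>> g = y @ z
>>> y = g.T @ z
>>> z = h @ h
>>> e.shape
(7, 7)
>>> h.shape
(7, 7)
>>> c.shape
(5, 31, 11)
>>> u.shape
(7, 7)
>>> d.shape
(5,)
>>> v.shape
(13, 11, 5, 31)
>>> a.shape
(5, 11, 11, 13)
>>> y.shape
(13, 31, 13)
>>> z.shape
(7, 7)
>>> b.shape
(7,)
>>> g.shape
(11, 31, 13)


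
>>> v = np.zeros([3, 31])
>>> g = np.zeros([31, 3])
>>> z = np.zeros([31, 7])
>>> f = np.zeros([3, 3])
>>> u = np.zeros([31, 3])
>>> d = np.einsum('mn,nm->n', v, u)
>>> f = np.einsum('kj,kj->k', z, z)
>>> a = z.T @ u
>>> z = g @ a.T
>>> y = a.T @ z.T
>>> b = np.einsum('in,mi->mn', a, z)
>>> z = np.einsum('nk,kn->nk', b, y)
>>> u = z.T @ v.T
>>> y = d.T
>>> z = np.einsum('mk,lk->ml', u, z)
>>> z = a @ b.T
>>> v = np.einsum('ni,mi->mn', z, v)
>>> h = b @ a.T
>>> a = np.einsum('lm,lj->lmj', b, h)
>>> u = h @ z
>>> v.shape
(3, 7)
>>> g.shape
(31, 3)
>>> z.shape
(7, 31)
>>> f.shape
(31,)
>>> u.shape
(31, 31)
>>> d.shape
(31,)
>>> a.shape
(31, 3, 7)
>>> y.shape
(31,)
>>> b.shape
(31, 3)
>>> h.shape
(31, 7)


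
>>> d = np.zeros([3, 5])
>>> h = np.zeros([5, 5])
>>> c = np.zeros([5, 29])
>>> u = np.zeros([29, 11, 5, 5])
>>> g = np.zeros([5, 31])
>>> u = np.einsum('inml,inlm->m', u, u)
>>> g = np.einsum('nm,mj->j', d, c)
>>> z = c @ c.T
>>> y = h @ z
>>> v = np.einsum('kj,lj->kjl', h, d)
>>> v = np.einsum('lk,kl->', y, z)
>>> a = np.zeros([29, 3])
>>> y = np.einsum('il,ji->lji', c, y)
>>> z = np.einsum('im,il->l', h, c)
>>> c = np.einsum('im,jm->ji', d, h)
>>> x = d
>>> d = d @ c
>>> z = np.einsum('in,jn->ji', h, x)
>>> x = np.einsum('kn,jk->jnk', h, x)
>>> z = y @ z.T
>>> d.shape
(3, 3)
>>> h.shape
(5, 5)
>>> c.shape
(5, 3)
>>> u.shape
(5,)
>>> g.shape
(29,)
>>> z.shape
(29, 5, 3)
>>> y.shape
(29, 5, 5)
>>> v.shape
()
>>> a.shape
(29, 3)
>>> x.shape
(3, 5, 5)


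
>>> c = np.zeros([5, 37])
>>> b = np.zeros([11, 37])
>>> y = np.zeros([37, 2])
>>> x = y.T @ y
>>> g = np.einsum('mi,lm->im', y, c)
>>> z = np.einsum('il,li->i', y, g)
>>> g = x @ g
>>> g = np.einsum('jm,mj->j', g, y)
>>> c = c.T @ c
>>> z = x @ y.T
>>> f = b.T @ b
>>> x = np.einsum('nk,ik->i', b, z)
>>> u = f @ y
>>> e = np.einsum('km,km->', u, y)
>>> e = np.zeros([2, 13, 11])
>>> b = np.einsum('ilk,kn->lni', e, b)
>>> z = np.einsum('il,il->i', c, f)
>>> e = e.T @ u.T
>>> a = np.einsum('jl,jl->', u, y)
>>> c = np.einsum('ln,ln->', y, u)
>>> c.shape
()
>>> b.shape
(13, 37, 2)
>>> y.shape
(37, 2)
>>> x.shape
(2,)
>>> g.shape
(2,)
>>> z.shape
(37,)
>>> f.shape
(37, 37)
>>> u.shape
(37, 2)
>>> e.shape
(11, 13, 37)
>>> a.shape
()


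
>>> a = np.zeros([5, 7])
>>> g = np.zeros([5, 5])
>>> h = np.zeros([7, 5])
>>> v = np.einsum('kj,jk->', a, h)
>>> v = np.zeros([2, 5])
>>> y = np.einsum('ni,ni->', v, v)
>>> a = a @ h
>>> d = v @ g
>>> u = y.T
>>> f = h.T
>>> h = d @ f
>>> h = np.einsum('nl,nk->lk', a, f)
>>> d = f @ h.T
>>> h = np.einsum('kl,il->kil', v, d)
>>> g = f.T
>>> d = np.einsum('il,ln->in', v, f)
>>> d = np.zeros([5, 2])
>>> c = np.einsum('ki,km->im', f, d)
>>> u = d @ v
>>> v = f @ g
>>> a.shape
(5, 5)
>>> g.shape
(7, 5)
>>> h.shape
(2, 5, 5)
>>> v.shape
(5, 5)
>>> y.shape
()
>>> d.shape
(5, 2)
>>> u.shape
(5, 5)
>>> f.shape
(5, 7)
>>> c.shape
(7, 2)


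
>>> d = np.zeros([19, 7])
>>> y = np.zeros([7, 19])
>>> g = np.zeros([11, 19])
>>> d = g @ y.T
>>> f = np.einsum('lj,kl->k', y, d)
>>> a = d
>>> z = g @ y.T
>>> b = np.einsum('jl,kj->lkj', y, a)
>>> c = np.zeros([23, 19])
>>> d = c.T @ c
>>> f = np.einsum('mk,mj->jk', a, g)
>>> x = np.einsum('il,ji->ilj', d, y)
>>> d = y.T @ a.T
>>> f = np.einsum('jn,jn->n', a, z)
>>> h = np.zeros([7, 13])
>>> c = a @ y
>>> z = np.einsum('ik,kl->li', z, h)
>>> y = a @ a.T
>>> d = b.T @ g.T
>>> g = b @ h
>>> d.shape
(7, 11, 11)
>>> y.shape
(11, 11)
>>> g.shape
(19, 11, 13)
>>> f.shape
(7,)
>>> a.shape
(11, 7)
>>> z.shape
(13, 11)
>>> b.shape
(19, 11, 7)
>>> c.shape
(11, 19)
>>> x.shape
(19, 19, 7)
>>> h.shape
(7, 13)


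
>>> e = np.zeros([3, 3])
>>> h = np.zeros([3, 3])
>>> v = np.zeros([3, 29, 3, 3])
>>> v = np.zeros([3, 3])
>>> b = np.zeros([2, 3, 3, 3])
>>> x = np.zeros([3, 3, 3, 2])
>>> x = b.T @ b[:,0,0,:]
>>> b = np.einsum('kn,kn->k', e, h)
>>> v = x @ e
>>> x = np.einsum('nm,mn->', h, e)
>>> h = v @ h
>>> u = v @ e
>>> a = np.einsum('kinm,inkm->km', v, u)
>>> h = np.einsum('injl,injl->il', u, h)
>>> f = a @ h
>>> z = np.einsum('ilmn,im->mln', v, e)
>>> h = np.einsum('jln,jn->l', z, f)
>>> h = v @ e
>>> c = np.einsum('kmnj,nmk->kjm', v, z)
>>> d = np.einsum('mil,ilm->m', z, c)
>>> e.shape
(3, 3)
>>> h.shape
(3, 3, 3, 3)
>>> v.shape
(3, 3, 3, 3)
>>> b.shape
(3,)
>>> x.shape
()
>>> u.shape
(3, 3, 3, 3)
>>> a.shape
(3, 3)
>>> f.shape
(3, 3)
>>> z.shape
(3, 3, 3)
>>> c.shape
(3, 3, 3)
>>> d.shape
(3,)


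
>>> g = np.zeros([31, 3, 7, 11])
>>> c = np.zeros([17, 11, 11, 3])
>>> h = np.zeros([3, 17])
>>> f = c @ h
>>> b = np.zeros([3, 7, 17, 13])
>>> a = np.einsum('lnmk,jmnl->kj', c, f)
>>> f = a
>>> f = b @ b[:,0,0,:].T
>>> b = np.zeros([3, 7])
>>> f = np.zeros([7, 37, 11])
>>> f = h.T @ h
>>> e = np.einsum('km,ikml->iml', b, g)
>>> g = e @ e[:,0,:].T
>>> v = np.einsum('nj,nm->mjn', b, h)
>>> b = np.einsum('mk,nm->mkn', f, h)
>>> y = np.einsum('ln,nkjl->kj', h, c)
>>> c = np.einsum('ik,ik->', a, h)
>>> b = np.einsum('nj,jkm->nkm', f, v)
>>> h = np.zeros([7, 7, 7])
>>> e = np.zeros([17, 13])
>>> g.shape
(31, 7, 31)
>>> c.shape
()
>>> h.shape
(7, 7, 7)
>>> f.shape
(17, 17)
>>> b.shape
(17, 7, 3)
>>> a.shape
(3, 17)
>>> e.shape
(17, 13)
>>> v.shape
(17, 7, 3)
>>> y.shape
(11, 11)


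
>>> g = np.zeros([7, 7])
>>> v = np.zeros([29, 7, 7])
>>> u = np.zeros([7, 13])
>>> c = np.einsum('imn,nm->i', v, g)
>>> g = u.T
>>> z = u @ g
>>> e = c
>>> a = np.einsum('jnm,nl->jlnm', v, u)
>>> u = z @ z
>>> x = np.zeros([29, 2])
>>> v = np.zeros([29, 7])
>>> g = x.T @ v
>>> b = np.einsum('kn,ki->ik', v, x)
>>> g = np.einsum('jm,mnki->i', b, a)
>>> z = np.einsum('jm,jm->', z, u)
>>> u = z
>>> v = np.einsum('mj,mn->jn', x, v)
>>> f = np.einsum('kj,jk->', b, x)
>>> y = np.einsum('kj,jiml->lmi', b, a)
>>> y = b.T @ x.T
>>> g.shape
(7,)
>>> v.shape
(2, 7)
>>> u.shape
()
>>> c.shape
(29,)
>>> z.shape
()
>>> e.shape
(29,)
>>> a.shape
(29, 13, 7, 7)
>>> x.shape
(29, 2)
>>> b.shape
(2, 29)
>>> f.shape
()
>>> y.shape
(29, 29)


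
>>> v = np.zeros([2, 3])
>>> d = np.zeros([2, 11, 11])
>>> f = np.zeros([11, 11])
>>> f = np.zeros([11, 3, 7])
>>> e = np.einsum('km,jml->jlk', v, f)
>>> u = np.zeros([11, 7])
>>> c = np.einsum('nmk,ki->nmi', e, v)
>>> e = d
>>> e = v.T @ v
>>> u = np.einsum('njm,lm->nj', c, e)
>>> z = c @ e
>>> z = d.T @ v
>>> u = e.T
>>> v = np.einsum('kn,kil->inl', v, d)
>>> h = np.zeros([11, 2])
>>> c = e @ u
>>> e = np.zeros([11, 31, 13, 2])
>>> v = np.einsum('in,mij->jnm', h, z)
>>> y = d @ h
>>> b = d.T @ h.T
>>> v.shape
(3, 2, 11)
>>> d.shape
(2, 11, 11)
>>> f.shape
(11, 3, 7)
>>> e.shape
(11, 31, 13, 2)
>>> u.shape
(3, 3)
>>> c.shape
(3, 3)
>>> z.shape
(11, 11, 3)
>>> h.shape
(11, 2)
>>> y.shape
(2, 11, 2)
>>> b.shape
(11, 11, 11)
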